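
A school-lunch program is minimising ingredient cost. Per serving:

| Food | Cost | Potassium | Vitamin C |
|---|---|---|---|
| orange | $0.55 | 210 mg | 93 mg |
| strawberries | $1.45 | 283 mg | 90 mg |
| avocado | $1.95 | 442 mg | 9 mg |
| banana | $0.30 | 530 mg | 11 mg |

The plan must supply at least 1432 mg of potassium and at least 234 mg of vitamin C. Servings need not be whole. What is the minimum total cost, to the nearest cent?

This is a tiny linear program; its minimum lies at a vertex of the feasible set. List the vertices and price them.
orange only: max(1432/210, 234/93) = 6.819 servings → $3.75.
strawberries only: max(1432/283, 234/90) = 5.06 servings → $7.34.
avocado only: max(1432/442, 234/9) = 26 servings → $50.70.
banana only: max(1432/530, 234/11) = 21.27 servings → $6.38.
orange + strawberries: intersection lies outside the first quadrant.
orange + avocado with both tight: 2.309 servings and 2.143 servings → $5.45.
orange + banana with both tight: 2.305 servings and 1.789 servings → $1.80.
strawberries + avocado with both tight: 2.432 servings and 1.683 servings → $6.81.
strawberries + banana with both tight: 2.428 servings and 1.405 servings → $3.94.
avocado + banana: the both-tight solution has a negative serving — not a feasible corner.
The minimum over all feasible corners is $1.80.

$1.80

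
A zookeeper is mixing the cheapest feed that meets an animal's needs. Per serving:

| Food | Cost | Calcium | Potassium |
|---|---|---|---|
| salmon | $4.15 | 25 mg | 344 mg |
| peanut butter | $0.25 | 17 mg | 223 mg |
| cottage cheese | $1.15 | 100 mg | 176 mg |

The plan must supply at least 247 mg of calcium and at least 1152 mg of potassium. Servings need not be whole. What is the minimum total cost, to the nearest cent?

Minimising a linear cost over {calcium ≥ 247, potassium ≥ 1152, servings ≥ 0} — the optimum is at a vertex, using one or two foods.
salmon only: max(247/25, 1152/344) = 9.88 servings → $41.00.
peanut butter only: max(247/17, 1152/223) = 14.53 servings → $3.63.
cottage cheese only: max(247/100, 1152/176) = 6.545 servings → $7.53.
salmon + peanut butter: intersection lies outside the first quadrant.
salmon + cottage cheese with both tight: 2.391 servings and 1.872 servings → $12.08.
peanut butter + cottage cheese with both tight: 3.715 servings and 1.838 servings → $3.04.
So the least-cost plan costs $3.04.

$3.04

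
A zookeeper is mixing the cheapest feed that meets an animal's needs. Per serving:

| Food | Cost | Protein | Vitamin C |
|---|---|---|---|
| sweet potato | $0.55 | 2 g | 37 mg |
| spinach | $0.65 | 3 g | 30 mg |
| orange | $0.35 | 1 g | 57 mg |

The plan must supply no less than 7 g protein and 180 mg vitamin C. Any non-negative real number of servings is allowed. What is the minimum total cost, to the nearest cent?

$1.83

sweet potato only: max(7/2, 180/37) = 4.865 servings → $2.68.
spinach only: max(7/3, 180/30) = 6 servings → $3.90.
orange only: max(7/1, 180/57) = 7 servings → $2.45.
sweet potato + spinach: intersection lies outside the first quadrant.
sweet potato + orange with both tight: 2.844 servings and 1.312 servings → $2.02.
spinach + orange with both tight: 1.553 servings and 2.34 servings → $1.83.
The minimum over all feasible corners is $1.83.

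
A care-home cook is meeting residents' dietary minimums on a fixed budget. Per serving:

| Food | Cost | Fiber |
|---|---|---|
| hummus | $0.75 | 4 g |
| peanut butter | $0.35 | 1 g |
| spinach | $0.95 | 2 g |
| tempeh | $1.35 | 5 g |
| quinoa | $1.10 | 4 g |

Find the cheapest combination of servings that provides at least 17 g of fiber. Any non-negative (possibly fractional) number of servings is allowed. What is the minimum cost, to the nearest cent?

$3.19

Cost per g of fiber: hummus $0.1875, tempeh $0.2700, quinoa $0.2750, peanut butter $0.3500, spinach $0.4750.
With no serving limits, use only hummus: 17 g / 4 g = 4.25 servings × $0.75 = $3.19.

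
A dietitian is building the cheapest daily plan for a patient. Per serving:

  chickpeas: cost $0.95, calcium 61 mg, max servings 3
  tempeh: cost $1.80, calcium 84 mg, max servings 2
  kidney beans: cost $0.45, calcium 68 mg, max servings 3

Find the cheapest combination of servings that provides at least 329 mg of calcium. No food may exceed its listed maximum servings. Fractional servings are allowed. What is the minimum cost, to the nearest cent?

$3.30

Cost per mg of calcium: kidney beans $0.0066, chickpeas $0.0156, tempeh $0.0214.
Take 3 servings of kidney beans: +204.0 mg calcium for $1.35 (total $1.35, still need 125.0 mg).
Take 2.049 servings of chickpeas: +125.0 mg calcium for $1.95 (total $3.30, still need 0.0 mg).
Filling from the cheapest source first is optimal under one linear minimum: $3.30.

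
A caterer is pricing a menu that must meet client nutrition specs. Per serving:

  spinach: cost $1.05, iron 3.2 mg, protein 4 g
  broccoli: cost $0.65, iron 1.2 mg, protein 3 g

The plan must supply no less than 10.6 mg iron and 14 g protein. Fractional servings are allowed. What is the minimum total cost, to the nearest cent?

$3.61

With two linear requirements the optimum uses one or two foods; enumerate the corners.
spinach only: max(10.6/3.2, 14/4) = 3.5 servings → $3.67.
broccoli only: max(10.6/1.2, 14/3) = 8.833 servings → $5.74.
spinach + broccoli with both tight: 3.125 servings and 0.5 servings → $3.61.
The minimum over all feasible corners is $3.61.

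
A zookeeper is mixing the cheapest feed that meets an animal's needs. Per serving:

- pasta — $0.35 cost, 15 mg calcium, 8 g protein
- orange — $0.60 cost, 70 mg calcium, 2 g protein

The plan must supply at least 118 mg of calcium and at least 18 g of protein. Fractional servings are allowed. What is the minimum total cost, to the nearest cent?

$1.44

For a min-cost LP with two ≥-constraints, a basic feasible solution has at most two positive variables.
pasta only: max(118/15, 18/8) = 7.867 servings → $2.75.
orange only: max(118/70, 18/2) = 9 servings → $5.40.
pasta + orange with both tight: 1.932 servings and 1.272 servings → $1.44.
So the least-cost plan costs $1.44.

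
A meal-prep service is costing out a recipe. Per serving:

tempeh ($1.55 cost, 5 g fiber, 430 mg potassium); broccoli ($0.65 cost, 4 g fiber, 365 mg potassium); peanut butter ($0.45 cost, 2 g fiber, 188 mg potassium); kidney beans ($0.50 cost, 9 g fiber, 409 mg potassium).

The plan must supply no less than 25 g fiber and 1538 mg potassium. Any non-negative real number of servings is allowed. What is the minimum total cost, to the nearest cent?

$1.88

The cheapest plan sits at a corner of the feasible region — with two constraints it uses at most two foods.
tempeh only: max(25/5, 1538/430) = 5 servings → $7.75.
broccoli only: max(25/4, 1538/365) = 6.25 servings → $4.06.
peanut butter only: max(25/2, 1538/188) = 12.5 servings → $5.62.
kidney beans only: max(25/9, 1538/409) = 3.76 servings → $1.88.
tempeh + broccoli: the both-tight solution has a negative serving — not a feasible corner.
tempeh + peanut butter: the both-tight solution has a negative serving — not a feasible corner.
tempeh + kidney beans with both tight: 1.982 servings and 1.677 servings → $3.91.
broccoli + peanut butter with both targets exact would need a negative amount; discard.
broccoli + kidney beans with both tight: 2.193 servings and 1.803 servings → $2.33.
peanut butter + kidney beans with both tight: 4.138 servings and 1.858 servings → $2.79.
So the least-cost plan costs $1.88.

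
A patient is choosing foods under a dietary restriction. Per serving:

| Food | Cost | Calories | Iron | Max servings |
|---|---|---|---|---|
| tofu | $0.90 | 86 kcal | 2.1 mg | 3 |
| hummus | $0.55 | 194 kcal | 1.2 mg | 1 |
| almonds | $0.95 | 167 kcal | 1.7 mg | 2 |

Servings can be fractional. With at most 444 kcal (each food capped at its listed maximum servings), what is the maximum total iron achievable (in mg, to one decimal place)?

Iron per kcal: tofu 0.02442, almonds 0.01018, hummus 0.006186.
Take 3 servings of tofu: uses 258 kcal, +6.3 mg iron (running total 6.3 mg).
Take 1.114 servings of almonds: uses 186 kcal, +1.9 mg iron (running total 8.2 mg).
Filling greedily by iron-per-kcal is optimal for one linear limit, giving 8.2 mg.

8.2 mg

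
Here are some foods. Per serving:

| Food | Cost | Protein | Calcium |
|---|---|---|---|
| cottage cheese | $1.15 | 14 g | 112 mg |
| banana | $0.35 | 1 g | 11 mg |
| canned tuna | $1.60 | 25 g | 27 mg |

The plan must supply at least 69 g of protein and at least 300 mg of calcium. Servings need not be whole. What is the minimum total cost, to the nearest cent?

Two binding constraints pin down two serving amounts, so the optimal mix uses at most two foods. The candidates are each food alone (scaled to the tighter of protein/calcium) and each pair with both constraints tight.
cottage cheese only: max(69/14, 300/112) = 4.929 servings → $5.67.
banana only: max(69/1, 300/11) = 69 servings → $24.15.
canned tuna only: max(69/25, 300/27) = 11.11 servings → $17.78.
cottage cheese + banana with both targets exact would need a negative amount; discard.
cottage cheese + canned tuna with both tight: 2.327 servings and 1.457 servings → $5.01.
banana + canned tuna with both tight: 22.73 servings and 1.851 servings → $10.92.
The minimum over all feasible corners is $5.01.

$5.01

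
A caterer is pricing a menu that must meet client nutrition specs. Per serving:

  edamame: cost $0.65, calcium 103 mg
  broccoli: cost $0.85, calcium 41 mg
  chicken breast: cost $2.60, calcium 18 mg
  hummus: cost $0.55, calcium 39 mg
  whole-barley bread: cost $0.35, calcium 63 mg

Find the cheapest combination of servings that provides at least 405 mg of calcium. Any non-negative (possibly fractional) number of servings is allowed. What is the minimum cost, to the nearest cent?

Cost per mg of calcium: whole-barley bread $0.0056, edamame $0.0063, hummus $0.0141, broccoli $0.0207, chicken breast $0.1444.
With no serving limits, use only whole-barley bread: 405 mg / 63 mg = 6.429 servings × $0.35 = $2.25.

$2.25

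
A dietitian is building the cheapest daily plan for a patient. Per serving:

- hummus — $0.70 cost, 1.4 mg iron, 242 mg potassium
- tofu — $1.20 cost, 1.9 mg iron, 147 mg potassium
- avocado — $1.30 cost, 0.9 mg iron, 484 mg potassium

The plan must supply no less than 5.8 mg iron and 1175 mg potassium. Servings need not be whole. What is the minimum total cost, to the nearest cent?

At the optimum either one food covers both requirements or two foods hit both targets exactly; no other combination can be cheaper.
hummus only: max(5.8/1.4, 1175/242) = 4.855 servings → $3.40.
tofu only: max(5.8/1.9, 1175/147) = 7.993 servings → $9.59.
avocado only: max(5.8/0.9, 1175/484) = 6.444 servings → $8.38.
hummus + tofu: the both-tight solution has a negative serving — not a feasible corner.
hummus + avocado with both tight: 3.805 servings and 0.525 servings → $3.35.
tofu + avocado with both tight: 2.222 servings and 1.753 servings → $4.95.
So the least-cost plan costs $3.35.

$3.35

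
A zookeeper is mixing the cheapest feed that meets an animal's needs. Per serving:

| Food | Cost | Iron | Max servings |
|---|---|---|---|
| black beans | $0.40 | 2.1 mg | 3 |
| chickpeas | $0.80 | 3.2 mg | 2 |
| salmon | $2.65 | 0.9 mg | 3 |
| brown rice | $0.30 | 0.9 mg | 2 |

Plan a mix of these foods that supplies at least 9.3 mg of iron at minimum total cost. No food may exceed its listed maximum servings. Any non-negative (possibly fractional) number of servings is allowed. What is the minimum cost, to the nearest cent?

Cost per mg of iron: black beans $0.1905, chickpeas $0.2500, brown rice $0.3333, salmon $2.9444.
Take 3 servings of black beans: +6.3 mg iron for $1.20 (total $1.20, still need 3.0 mg).
Take 0.9375 servings of chickpeas: +3.0 mg iron for $0.75 (total $1.95, still need 0.0 mg).
Filling from the cheapest source first is optimal under one linear minimum: $1.95.

$1.95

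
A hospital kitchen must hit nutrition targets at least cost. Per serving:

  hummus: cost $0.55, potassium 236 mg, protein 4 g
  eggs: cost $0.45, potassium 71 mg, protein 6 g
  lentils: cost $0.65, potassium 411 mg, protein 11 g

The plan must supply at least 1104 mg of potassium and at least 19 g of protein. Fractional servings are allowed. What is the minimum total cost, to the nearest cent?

$1.75

For a min-cost LP with two ≥-constraints, a basic feasible solution has at most two positive variables.
hummus only: max(1104/236, 19/4) = 4.75 servings → $2.61.
eggs only: max(1104/71, 19/6) = 15.55 servings → $7.00.
lentils only: max(1104/411, 19/11) = 2.686 servings → $1.75.
hummus + eggs with both tight: 4.66 servings and 0.06007 servings → $2.59.
hummus + lentils with both tight: 4.554 servings and 0.07143 servings → $2.55.
eggs + lentils: the both-tight solution has a negative serving — not a feasible corner.
The minimum over all feasible corners is $1.75.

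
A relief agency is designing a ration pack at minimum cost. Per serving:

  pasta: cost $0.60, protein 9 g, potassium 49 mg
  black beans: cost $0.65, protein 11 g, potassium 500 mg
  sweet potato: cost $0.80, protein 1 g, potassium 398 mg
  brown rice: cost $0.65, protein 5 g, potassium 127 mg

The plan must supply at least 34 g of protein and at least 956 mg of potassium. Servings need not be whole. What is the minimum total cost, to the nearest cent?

Minimising a linear cost over {protein ≥ 34, potassium ≥ 956, servings ≥ 0} — the optimum is at a vertex, using one or two foods.
pasta only: max(34/9, 956/49) = 19.51 servings → $11.71.
black beans only: max(34/11, 956/500) = 3.091 servings → $2.01.
sweet potato only: max(34/1, 956/398) = 34 servings → $27.20.
brown rice only: max(34/5, 956/127) = 7.528 servings → $4.89.
pasta + black beans with both tight: 1.637 servings and 1.752 servings → $2.12.
pasta + sweet potato with both tight: 3.56 servings and 1.964 servings → $3.71.
pasta + brown rice with both targets exact would need a negative amount; discard.
black beans + sweet potato: the both-tight solution has a negative serving — not a feasible corner.
black beans + brown rice with both tight: 0.4189 servings and 5.879 servings → $4.09.
sweet potato + brown rice with both tight: 0.248 servings and 6.75 servings → $4.59.
Cheapest feasible corner: $2.01.

$2.01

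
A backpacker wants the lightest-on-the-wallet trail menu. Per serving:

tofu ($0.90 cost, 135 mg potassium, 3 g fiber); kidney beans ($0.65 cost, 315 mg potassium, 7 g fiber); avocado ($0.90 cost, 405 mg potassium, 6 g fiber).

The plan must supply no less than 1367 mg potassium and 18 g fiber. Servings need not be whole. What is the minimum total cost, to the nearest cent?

With two linear requirements the optimum uses one or two foods; enumerate the corners.
tofu only: max(1367/135, 18/3) = 10.13 servings → $9.11.
kidney beans only: max(1367/315, 18/7) = 4.34 servings → $2.82.
avocado only: max(1367/405, 18/6) = 3.375 servings → $3.04.
tofu + kidney beans (both tight): parallel constraints — no distinct corner.
tofu + avocado with both targets exact would need a negative amount; discard.
kidney beans + avocado: intersection lies outside the first quadrant.
Cheapest feasible corner: $2.82.

$2.82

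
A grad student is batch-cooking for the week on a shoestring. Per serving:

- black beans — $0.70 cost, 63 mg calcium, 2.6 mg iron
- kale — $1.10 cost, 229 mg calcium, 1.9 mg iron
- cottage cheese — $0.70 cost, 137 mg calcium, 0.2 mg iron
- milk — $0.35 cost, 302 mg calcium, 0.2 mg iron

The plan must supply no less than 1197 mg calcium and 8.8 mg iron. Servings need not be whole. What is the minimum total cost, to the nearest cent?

Check every corner: each single food scaled to meet both minima, and each pair solved so both constraints bind.
black beans only: max(1197/63, 8.8/2.6) = 19 servings → $13.30.
kale only: max(1197/229, 8.8/1.9) = 5.227 servings → $5.75.
cottage cheese only: max(1197/137, 8.8/0.2) = 44 servings → $30.80.
milk only: max(1197/302, 8.8/0.2) = 44 servings → $15.40.
black beans + kale: the both-tight solution has a negative serving — not a feasible corner.
black beans + cottage cheese with both tight: 2.812 servings and 7.444 servings → $7.18.
black beans + milk with both tight: 3.13 servings and 3.311 servings → $3.35.
kale + cottage cheese with both tight: 4.504 servings and 1.208 servings → $5.80.
kale + milk with both tight: 4.58 servings and 0.4907 servings → $5.21.
cottage cheese + milk with both targets exact would need a negative amount; discard.
So the least-cost plan costs $3.35.

$3.35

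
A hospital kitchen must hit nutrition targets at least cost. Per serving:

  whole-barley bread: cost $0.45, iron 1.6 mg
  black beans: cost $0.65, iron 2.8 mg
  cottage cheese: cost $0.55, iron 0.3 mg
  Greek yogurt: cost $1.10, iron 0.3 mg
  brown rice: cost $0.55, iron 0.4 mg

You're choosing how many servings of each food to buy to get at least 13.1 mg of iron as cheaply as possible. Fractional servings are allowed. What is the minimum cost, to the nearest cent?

Cost per mg of iron: black beans $0.2321, whole-barley bread $0.2812, brown rice $1.3750, cottage cheese $1.8333, Greek yogurt $3.6667.
With no serving limits, use only black beans: 13.1 mg / 2.8 mg = 4.679 servings × $0.65 = $3.04.

$3.04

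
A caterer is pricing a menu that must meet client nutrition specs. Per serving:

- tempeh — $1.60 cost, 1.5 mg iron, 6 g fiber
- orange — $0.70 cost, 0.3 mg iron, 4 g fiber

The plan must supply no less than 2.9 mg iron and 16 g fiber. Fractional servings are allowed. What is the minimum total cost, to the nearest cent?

For a min-cost LP with two ≥-constraints, a basic feasible solution has at most two positive variables.
tempeh only: max(2.9/1.5, 16/6) = 2.667 servings → $4.27.
orange only: max(2.9/0.3, 16/4) = 9.667 servings → $6.77.
tempeh + orange with both tight: 1.619 servings and 1.571 servings → $3.69.
The minimum over all feasible corners is $3.69.

$3.69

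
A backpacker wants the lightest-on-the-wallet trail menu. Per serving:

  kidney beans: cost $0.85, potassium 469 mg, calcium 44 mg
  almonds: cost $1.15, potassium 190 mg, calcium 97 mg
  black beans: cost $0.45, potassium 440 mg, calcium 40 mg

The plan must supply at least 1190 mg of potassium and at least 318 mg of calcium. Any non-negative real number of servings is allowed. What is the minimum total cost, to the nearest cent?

Check every corner: each single food scaled to meet both minima, and each pair solved so both constraints bind.
kidney beans only: max(1190/469, 318/44) = 7.227 servings → $6.14.
almonds only: max(1190/190, 318/97) = 6.263 servings → $7.20.
black beans only: max(1190/440, 318/40) = 7.95 servings → $3.58.
kidney beans + almonds with both tight: 1.481 servings and 2.606 servings → $4.26.
kidney beans + black beans: the both-tight solution has a negative serving — not a feasible corner.
almonds + black beans with both tight: 2.632 servings and 1.568 servings → $3.73.
The minimum over all feasible corners is $3.58.

$3.58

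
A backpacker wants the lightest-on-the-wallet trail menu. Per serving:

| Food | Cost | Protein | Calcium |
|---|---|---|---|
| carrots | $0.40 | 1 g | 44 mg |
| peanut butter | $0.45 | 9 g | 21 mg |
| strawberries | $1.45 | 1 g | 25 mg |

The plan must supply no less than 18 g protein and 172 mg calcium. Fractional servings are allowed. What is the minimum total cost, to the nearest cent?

$1.99

A basic optimal solution has at most two foods positive. Try each food alone and each pair with both targets met exactly.
carrots only: max(18/1, 172/44) = 18 servings → $7.20.
peanut butter only: max(18/9, 172/21) = 8.19 servings → $3.69.
strawberries only: max(18/1, 172/25) = 18 servings → $26.10.
carrots + peanut butter with both tight: 3.12 servings and 1.653 servings → $1.99.
carrots + strawberries: intersection lies outside the first quadrant.
peanut butter + strawberries with both tight: 1.363 servings and 5.735 servings → $8.93.
Cheapest feasible corner: $1.99.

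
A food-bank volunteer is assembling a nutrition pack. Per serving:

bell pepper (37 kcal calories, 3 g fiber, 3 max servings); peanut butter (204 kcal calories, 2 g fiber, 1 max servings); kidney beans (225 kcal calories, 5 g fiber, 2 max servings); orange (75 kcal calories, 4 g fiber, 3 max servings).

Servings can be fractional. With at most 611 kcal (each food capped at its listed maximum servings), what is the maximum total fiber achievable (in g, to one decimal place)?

27.1 g

Fiber per kcal: bell pepper 0.08108, orange 0.05333, kidney beans 0.02222, peanut butter 0.009804.
Take 3 servings of bell pepper: uses 111 kcal, +9.0 g fiber (running total 9.0 g).
Take 3 servings of orange: uses 225 kcal, +12.0 g fiber (running total 21.0 g).
Take 1.222 servings of kidney beans: uses 275 kcal, +6.1 g fiber (running total 27.1 g).
Greedy by best ratio exhausts the calories allowance optimally: 27.1 g.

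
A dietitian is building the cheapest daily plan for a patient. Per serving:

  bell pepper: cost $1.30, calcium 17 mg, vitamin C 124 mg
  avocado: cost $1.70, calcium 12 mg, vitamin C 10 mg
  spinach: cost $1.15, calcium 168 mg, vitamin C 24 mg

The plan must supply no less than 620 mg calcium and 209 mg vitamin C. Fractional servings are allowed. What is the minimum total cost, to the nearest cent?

Check every corner: each single food scaled to meet both minima, and each pair solved so both constraints bind.
bell pepper only: max(620/17, 209/124) = 36.47 servings → $47.41.
avocado only: max(620/12, 209/10) = 51.67 servings → $87.83.
spinach only: max(620/168, 209/24) = 8.708 servings → $10.01.
bell pepper + avocado: the both-tight solution has a negative serving — not a feasible corner.
bell pepper + spinach with both tight: 0.9906 servings and 3.59 servings → $5.42.
avocado + spinach with both tight: 14.53 servings and 2.652 servings → $27.76.
So the least-cost plan costs $5.42.

$5.42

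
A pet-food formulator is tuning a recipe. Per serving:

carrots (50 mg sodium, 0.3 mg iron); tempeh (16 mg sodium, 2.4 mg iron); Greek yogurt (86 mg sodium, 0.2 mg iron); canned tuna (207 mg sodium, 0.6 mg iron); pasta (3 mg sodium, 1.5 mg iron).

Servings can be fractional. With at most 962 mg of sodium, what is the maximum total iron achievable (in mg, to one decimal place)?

Iron per mg sodium: pasta 0.5, tempeh 0.15, carrots 0.006, canned tuna 0.002899, Greek yogurt 0.002326.
With no serving limits, spend the whole sodium allowance on pasta: 962 mg / 3 mg × 1.5 mg = 481.0 mg.

481.0 mg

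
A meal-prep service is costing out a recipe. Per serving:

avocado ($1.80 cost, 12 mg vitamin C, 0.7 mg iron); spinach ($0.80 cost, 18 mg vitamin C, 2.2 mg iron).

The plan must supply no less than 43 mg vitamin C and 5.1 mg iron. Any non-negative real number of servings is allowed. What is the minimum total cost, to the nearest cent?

$1.91

avocado only: max(43/12, 5.1/0.7) = 7.286 servings → $13.11.
spinach only: max(43/18, 5.1/2.2) = 2.389 servings → $1.91.
avocado + spinach with both tight: 0.2029 servings and 2.254 servings → $2.17.
Cheapest feasible corner: $1.91.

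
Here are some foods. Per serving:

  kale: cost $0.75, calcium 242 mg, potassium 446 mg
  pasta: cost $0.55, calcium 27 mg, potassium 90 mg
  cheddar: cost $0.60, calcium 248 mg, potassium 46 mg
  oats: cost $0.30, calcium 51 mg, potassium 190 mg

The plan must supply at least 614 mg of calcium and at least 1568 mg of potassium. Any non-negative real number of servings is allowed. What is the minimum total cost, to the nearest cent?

This is a tiny linear program; its minimum lies at a vertex of the feasible set. List the vertices and price them.
kale only: max(614/242, 1568/446) = 3.516 servings → $2.64.
pasta only: max(614/27, 1568/90) = 22.74 servings → $12.51.
cheddar only: max(614/248, 1568/46) = 34.09 servings → $20.45.
oats only: max(614/51, 1568/190) = 12.04 servings → $3.61.
kale + pasta with both tight: 1.327 servings and 10.85 servings → $6.96.
kale + cheddar with both targets exact would need a negative amount; discard.
kale + oats with both tight: 1.579 servings and 4.546 servings → $2.55.
pasta + cheddar with both tight: 17.11 servings and 0.6132 servings → $9.78.
pasta + oats with both targets exact would need a negative amount; discard.
cheddar + oats with both tight: 0.8195 servings and 8.054 servings → $2.91.
Cheapest feasible corner: $2.55.

$2.55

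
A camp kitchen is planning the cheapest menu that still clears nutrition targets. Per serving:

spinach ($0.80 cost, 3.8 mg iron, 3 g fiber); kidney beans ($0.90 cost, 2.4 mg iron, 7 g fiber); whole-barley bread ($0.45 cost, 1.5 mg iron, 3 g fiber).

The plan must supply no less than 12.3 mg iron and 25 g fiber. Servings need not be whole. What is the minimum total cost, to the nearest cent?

The cheapest plan sits at a corner of the feasible region — with two constraints it uses at most two foods.
spinach only: max(12.3/3.8, 25/3) = 8.333 servings → $6.67.
kidney beans only: max(12.3/2.4, 25/7) = 5.125 servings → $4.61.
whole-barley bread only: max(12.3/1.5, 25/3) = 8.333 servings → $3.75.
spinach + kidney beans with both tight: 1.345 servings and 2.995 servings → $3.77.
spinach + whole-barley bread: intersection lies outside the first quadrant.
kidney beans + whole-barley bread with both tight: 0.1818 servings and 7.909 servings → $3.72.
The minimum over all feasible corners is $3.72.

$3.72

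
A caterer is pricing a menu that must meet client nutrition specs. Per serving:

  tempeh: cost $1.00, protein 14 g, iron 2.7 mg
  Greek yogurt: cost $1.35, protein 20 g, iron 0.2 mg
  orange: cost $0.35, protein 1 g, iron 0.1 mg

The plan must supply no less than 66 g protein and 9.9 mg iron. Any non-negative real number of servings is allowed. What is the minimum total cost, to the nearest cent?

$4.65

Check every corner: each single food scaled to meet both minima, and each pair solved so both constraints bind.
tempeh only: max(66/14, 9.9/2.7) = 4.714 servings → $4.71.
Greek yogurt only: max(66/20, 9.9/0.2) = 49.5 servings → $66.83.
orange only: max(66/1, 9.9/0.1) = 99 servings → $34.65.
tempeh + Greek yogurt with both tight: 3.609 servings and 0.7734 servings → $4.65.
tempeh + orange with both tight: 2.538 servings and 30.46 servings → $13.20.
Greek yogurt + orange with both targets exact would need a negative amount; discard.
Cheapest feasible corner: $4.65.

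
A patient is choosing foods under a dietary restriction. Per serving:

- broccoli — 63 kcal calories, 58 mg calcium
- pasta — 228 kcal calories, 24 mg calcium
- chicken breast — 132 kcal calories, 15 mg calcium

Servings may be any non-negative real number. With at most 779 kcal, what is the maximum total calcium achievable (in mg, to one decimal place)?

Calcium per kcal: broccoli 0.9206, chicken breast 0.1136, pasta 0.1053.
With no serving limits, spend the whole calories allowance on broccoli: 779 kcal / 63 kcal × 58 mg = 717.2 mg.

717.2 mg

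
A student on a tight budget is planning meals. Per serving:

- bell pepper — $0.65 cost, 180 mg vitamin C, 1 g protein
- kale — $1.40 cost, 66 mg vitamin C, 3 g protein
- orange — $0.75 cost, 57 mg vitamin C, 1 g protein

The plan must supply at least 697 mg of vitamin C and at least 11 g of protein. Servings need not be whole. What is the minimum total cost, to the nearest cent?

Check every corner: each single food scaled to meet both minima, and each pair solved so both constraints bind.
bell pepper only: max(697/180, 11/1) = 11 servings → $7.15.
kale only: max(697/66, 11/3) = 10.56 servings → $14.78.
orange only: max(697/57, 11/1) = 12.23 servings → $9.17.
bell pepper + kale with both tight: 2.88 servings and 2.707 servings → $5.66.
bell pepper + orange with both tight: 0.5691 servings and 10.43 servings → $8.19.
kale + orange: the both-tight solution has a negative serving — not a feasible corner.
The minimum over all feasible corners is $5.66.

$5.66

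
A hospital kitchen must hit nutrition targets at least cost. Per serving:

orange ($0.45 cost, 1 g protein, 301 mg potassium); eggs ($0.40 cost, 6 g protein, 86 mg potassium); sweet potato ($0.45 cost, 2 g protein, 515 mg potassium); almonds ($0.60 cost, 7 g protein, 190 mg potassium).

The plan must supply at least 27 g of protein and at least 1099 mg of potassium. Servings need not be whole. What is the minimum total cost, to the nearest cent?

Two binding constraints pin down two serving amounts, so the optimal mix uses at most two foods. The candidates are each food alone (scaled to the tighter of protein/potassium) and each pair with both constraints tight.
orange only: max(27/1, 1099/301) = 27 servings → $12.15.
eggs only: max(27/6, 1099/86) = 12.78 servings → $5.11.
sweet potato only: max(27/2, 1099/515) = 13.5 servings → $6.08.
almonds only: max(27/7, 1099/190) = 5.784 servings → $3.47.
orange + eggs with both tight: 2.484 servings and 4.086 servings → $2.75.
orange + sweet potato with both targets exact would need a negative amount; discard.
orange + almonds with both tight: 1.337 servings and 3.666 servings → $2.80.
eggs + sweet potato with both tight: 4.012 servings and 1.464 servings → $2.26.
eggs + almonds: intersection lies outside the first quadrant.
sweet potato + almonds with both tight: 0.7947 servings and 3.63 servings → $2.54.
Cheapest feasible corner: $2.26.

$2.26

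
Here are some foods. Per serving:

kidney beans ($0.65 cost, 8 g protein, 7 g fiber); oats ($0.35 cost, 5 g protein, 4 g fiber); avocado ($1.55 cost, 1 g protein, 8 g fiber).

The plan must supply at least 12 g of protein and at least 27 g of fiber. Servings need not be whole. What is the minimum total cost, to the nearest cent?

An LP optimum is at a vertex; with two nutrient constraints at most two foods are used. Check each candidate.
kidney beans only: max(12/8, 27/7) = 3.857 servings → $2.51.
oats only: max(12/5, 27/4) = 6.75 servings → $2.36.
avocado only: max(12/1, 27/8) = 12 servings → $18.60.
kidney beans + oats: intersection lies outside the first quadrant.
kidney beans + avocado with both tight: 1.211 servings and 2.316 servings → $4.38.
oats + avocado with both tight: 1.917 servings and 2.417 servings → $4.42.
Cheapest feasible corner: $2.36.

$2.36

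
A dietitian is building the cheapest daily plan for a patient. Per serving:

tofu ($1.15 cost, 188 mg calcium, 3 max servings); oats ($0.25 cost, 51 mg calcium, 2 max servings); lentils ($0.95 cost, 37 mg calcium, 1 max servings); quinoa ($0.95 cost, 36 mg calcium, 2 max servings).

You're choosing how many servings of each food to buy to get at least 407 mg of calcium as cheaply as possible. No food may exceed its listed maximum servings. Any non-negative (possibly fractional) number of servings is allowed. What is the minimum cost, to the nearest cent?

$2.37

Cost per mg of calcium: oats $0.0049, tofu $0.0061, lentils $0.0257, quinoa $0.0264.
Take 2 servings of oats: +102.0 mg calcium for $0.50 (total $0.50, still need 305.0 mg).
Take 1.622 servings of tofu: +305.0 mg calcium for $1.87 (total $2.37, still need 0.0 mg).
Greedy by cheapest-per-mg is optimal for a single linear constraint, so the minimum cost is $2.37.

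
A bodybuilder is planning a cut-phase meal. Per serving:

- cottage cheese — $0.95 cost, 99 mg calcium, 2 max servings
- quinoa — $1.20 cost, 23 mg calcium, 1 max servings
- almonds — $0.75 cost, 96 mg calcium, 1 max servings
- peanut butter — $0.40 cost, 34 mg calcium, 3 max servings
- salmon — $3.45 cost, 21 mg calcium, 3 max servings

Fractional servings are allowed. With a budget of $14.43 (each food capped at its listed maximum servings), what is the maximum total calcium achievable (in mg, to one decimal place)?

Calcium per dollar: almonds 128, cottage cheese 104.2, peanut butter 85, quinoa 19.17, salmon 6.087.
Take 1 serving of almonds: spends $0.75, +96.0 mg calcium (running total 96.0 mg).
Take 2 servings of cottage cheese: spends $1.90, +198.0 mg calcium (running total 294.0 mg).
Take 3 servings of peanut butter: spends $1.20, +102.0 mg calcium (running total 396.0 mg).
Take 1 serving of quinoa: spends $1.20, +23.0 mg calcium (running total 419.0 mg).
Take 2.719 servings of salmon: spends $9.38, +57.1 mg calcium (running total 476.1 mg).
Filling greedily by calcium-per-dollar is optimal for one linear limit, giving 476.1 mg.

476.1 mg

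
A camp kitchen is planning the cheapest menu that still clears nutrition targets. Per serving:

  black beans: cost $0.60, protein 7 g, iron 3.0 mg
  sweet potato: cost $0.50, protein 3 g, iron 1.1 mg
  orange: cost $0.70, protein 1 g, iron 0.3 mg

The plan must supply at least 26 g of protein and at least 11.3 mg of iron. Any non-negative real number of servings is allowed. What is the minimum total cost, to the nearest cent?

$2.26

Minimising a linear cost over {protein ≥ 26, iron ≥ 11.3, servings ≥ 0} — the optimum is at a vertex, using one or two foods.
black beans only: max(26/7, 11.3/3.0) = 3.767 servings → $2.26.
sweet potato only: max(26/3, 11.3/1.1) = 10.27 servings → $5.14.
orange only: max(26/1, 11.3/0.3) = 37.67 servings → $26.37.
black beans + sweet potato with both targets exact would need a negative amount; discard.
black beans + orange with both targets exact would need a negative amount; discard.
sweet potato + orange with both targets exact would need a negative amount; discard.
So the least-cost plan costs $2.26.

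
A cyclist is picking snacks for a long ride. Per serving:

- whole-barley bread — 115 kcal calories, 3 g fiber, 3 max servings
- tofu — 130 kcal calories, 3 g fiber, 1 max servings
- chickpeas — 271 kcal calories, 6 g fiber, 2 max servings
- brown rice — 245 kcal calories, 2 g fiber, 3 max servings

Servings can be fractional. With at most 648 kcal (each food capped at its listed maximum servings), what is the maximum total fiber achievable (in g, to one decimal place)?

Fiber per kcal: whole-barley bread 0.02609, tofu 0.02308, chickpeas 0.02214, brown rice 0.008163.
Take 3 servings of whole-barley bread: uses 345 kcal, +9.0 g fiber (running total 9.0 g).
Take 1 serving of tofu: uses 130 kcal, +3.0 g fiber (running total 12.0 g).
Take 0.6384 servings of chickpeas: uses 173 kcal, +3.8 g fiber (running total 15.8 g).
Greedy by best ratio exhausts the calories allowance optimally: 15.8 g.

15.8 g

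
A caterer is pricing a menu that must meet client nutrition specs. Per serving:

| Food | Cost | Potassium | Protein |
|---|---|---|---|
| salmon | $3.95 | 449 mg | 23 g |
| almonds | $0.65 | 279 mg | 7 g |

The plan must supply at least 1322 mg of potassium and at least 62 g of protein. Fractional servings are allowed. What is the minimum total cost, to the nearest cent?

salmon only: max(1322/449, 62/23) = 2.944 servings → $11.63.
almonds only: max(1322/279, 62/7) = 8.857 servings → $5.76.
salmon + almonds with both tight: 2.457 servings and 0.7844 servings → $10.21.
The minimum over all feasible corners is $5.76.

$5.76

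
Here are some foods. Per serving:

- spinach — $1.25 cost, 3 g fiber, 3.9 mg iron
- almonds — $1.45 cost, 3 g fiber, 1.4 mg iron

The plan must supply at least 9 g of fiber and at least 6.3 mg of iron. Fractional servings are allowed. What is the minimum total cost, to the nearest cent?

$3.75

For a min-cost LP with two ≥-constraints, a basic feasible solution has at most two positive variables.
spinach only: max(9/3, 6.3/3.9) = 3 servings → $3.75.
almonds only: max(9/3, 6.3/1.4) = 4.5 servings → $6.53.
spinach + almonds with both tight: 0.84 servings and 2.16 servings → $4.18.
So the least-cost plan costs $3.75.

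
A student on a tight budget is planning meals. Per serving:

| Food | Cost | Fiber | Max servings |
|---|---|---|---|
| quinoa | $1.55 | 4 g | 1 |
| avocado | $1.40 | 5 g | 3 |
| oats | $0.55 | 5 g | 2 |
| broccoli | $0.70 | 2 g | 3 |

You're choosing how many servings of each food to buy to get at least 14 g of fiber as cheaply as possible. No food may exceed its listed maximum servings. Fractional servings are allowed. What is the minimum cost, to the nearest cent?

Cost per g of fiber: oats $0.1100, avocado $0.2800, broccoli $0.3500, quinoa $0.3875.
Take 2 servings of oats: +10.0 g fiber for $1.10 (total $1.10, still need 4.0 g).
Take 0.8 servings of avocado: +4.0 g fiber for $1.12 (total $2.22, still need 0.0 g).
Greedy by cheapest-per-g is optimal for a single linear constraint, so the minimum cost is $2.22.

$2.22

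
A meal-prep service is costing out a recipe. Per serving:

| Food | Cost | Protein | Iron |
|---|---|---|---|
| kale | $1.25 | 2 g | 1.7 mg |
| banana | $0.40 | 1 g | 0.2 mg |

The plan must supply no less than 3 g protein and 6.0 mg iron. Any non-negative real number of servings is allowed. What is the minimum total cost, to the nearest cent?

kale only: max(3/2, 6.0/1.7) = 3.529 servings → $4.41.
banana only: max(3/1, 6.0/0.2) = 30 servings → $12.00.
kale + banana: intersection lies outside the first quadrant.
Cheapest feasible corner: $4.41.

$4.41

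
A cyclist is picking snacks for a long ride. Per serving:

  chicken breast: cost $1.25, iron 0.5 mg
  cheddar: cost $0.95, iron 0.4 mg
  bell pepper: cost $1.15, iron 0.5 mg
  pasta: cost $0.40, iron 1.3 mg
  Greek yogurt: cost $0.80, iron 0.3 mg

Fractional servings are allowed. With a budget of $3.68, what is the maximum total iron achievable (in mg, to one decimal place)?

Iron per dollar: pasta 3.25, bell pepper 0.4348, cheddar 0.4211, chicken breast 0.4, Greek yogurt 0.375.
With no serving limits, spend the whole cost allowance on pasta: $3.68 / $0.40 × 1.3 mg = 12.0 mg.

12.0 mg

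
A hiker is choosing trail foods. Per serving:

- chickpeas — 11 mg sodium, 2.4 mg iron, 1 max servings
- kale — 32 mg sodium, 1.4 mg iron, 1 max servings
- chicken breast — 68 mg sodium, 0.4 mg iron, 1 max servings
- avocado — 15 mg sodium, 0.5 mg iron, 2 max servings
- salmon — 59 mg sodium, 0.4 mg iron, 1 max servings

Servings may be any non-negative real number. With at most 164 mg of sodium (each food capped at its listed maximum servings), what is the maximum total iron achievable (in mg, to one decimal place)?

5.4 mg

Iron per mg sodium: chickpeas 0.2182, kale 0.04375, avocado 0.03333, salmon 0.00678, chicken breast 0.005882.
Take 1 serving of chickpeas: uses 11 mg sodium, +2.4 mg iron (running total 2.4 mg).
Take 1 serving of kale: uses 32 mg sodium, +1.4 mg iron (running total 3.8 mg).
Take 2 servings of avocado: uses 30 mg sodium, +1.0 mg iron (running total 4.8 mg).
Take 1 serving of salmon: uses 59 mg sodium, +0.4 mg iron (running total 5.2 mg).
Take 0.4706 servings of chicken breast: uses 32 mg sodium, +0.2 mg iron (running total 5.4 mg).
Filling greedily by iron-per-mg sodium is optimal for one linear limit, giving 5.4 mg.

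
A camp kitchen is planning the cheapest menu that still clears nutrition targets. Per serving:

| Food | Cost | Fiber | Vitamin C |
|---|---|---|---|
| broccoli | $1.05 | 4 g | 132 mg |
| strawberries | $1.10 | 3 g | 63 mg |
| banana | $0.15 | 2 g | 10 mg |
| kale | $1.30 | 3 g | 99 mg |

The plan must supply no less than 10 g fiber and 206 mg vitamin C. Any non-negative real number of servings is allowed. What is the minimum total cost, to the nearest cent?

At the optimum either one food covers both requirements or two foods hit both targets exactly; no other combination can be cheaper.
broccoli only: max(10/4, 206/132) = 2.5 servings → $2.62.
strawberries only: max(10/3, 206/63) = 3.333 servings → $3.67.
banana only: max(10/2, 206/10) = 20.6 servings → $3.09.
kale only: max(10/3, 206/99) = 3.333 servings → $4.33.
broccoli + strawberries: the both-tight solution has a negative serving — not a feasible corner.
broccoli + banana with both tight: 1.393 servings and 2.214 servings → $1.79.
broccoli + kale (both tight): parallel constraints — no distinct corner.
strawberries + banana with both tight: 3.25 servings and 0.125 servings → $3.59.
strawberries + kale: the both-tight solution has a negative serving — not a feasible corner.
banana + kale with both tight: 2.214 servings and 1.857 servings → $2.75.
So the least-cost plan costs $1.79.

$1.79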